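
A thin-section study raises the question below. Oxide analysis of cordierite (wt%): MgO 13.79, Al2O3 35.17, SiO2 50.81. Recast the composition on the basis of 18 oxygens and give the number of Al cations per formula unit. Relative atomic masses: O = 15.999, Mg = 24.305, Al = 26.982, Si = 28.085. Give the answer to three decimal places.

4.047 Al apfu

MgO (M=40.304): mol = 0.34215; Mg = 0.34215, O = 0.34215.
Al2O3 (M=101.961): mol = 0.34494; Al = 0.68988, O = 1.03482.
SiO2 (M=60.083): mol = 0.84566; Si = 0.84566, O = 1.69132.
ΣO = 3.06829; factor = 18/ΣO = 5.86646.
Al apfu = 0.68988 × 5.86646 = 4.047.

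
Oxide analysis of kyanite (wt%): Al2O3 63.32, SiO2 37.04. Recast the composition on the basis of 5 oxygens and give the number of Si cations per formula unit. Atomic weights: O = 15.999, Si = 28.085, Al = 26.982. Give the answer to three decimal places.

Al2O3 (M=101.961): mol = 0.62102; Al = 1.24204, O = 1.86306.
SiO2 (M=60.083): mol = 0.61648; Si = 0.61648, O = 1.23296.
ΣO = 3.09602; factor = 5/ΣO = 1.61498.
Si apfu = 0.61648 × 1.61498 = 0.996.

0.996 Si apfu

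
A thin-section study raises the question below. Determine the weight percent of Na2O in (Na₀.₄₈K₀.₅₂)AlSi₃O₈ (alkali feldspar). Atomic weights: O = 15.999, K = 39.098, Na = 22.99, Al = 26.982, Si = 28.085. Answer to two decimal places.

Molar mass of (Na₀.₄₈K₀.₅₂)AlSi₃O₈ = 0.48*22.99 + 0.52*39.098 + 1*26.982 + 3*28.085 + 8*15.999 = 270.595 g/mol.
Each formula unit contains 0.48 Na, equivalent to 0.48/2 = 0.2400 mol Na2O.
M(Na2O) = 2×22.99 + 1×15.999 = 61.979 g/mol.
Mass of Na2O per formula unit = 0.2400 × 61.979 = 14.875 g.
Na2O wt% = 14.875 / 270.595 × 100 = 5.50%.

5.50 wt%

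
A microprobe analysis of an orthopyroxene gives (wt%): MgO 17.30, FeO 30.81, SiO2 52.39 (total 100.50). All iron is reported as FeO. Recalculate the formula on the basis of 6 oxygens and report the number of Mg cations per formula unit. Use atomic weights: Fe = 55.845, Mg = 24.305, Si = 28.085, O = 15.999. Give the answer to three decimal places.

0.990 Mg apfu

17.30 wt% MgO ÷ 40.304 g/mol = 0.42924 mol, giving 0.42924 Mg and 0.42924 O.
30.81 wt% FeO ÷ 71.844 g/mol = 0.42885 mol, giving 0.42885 Fe and 0.42885 O.
52.39 wt% SiO2 ÷ 60.083 g/mol = 0.87196 mol, giving 0.87196 Si and 1.74392 O.
Oxygen sums to 2.60201; scaling by 6/2.60201 = 2.30591 puts the formula on 6 O.
Mg: 0.42924 × 2.30591 = 0.990 atoms per formula unit.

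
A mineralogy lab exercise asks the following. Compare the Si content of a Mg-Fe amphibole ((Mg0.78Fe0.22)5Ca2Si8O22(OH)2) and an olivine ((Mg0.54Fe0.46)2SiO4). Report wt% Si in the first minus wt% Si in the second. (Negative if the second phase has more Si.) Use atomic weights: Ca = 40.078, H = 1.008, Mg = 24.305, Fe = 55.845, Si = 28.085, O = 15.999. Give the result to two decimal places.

9.98 percentage points

Si in (Mg0.78Fe0.22)5Ca2Si8O22(OH)2: molar mass 847.047 g/mol; 8×28.085 = 224.680 g → 26.53 wt%.
Si in (Mg0.54Fe0.46)2SiO4: molar mass 169.708 g/mol; 1×28.085 = 28.085 g → 16.55 wt%.
Difference = 26.53 − 16.55 = 9.98 percentage points.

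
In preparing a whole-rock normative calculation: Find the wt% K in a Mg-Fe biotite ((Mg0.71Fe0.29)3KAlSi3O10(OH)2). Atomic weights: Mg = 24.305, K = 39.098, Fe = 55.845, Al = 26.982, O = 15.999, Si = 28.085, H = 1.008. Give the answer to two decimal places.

8.79 mass %

Formula mass = 2.13·24.305 + 0.87·55.845 + 1·39.098 + 1·26.982 + 3·28.085 + 12·15.999 + 2·1.008 = 444.694 g/mol, of which 39.098 g is K.
So K makes up 39.098/444.694 = 0.0879 of the mass, i.e. 8.79%.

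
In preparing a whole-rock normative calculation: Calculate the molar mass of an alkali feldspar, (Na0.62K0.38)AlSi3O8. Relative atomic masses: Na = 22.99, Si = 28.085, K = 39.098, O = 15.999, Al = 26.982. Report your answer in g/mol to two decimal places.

The formula mass is the sum 0.62·22.99 + 0.38·39.098 + 1·26.982 + 3·28.085 + 8·15.999.

268.34 g/mol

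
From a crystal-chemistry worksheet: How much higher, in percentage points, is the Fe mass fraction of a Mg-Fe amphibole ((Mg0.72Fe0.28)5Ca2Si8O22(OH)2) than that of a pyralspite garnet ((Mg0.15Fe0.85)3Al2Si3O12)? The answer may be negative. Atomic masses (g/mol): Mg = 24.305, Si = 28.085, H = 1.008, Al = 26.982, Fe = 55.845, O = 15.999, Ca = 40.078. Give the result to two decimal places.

Fe in (Mg0.72Fe0.28)5Ca2Si8O22(OH)2: molar mass 856.509 g/mol; 1.40×55.845 = 78.183 g → 9.13 wt%.
Fe in (Mg0.15Fe0.85)3Al2Si3O12: molar mass 483.549 g/mol; 2.55×55.845 = 142.405 g → 29.45 wt%.
Difference = 9.13 − 29.45 = -20.32 percentage points.

-20.32 percentage points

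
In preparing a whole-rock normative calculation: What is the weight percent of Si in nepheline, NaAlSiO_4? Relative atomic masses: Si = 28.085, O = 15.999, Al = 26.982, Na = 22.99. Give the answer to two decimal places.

19.77 mass %

Formula mass = 1×22.99 + 1×26.982 + 1×28.085 + 4×15.999 = 142.053 g/mol, of which 28.085 g is Si.
So Si makes up 28.085/142.053 = 0.1977 of the mass, i.e. 19.77%.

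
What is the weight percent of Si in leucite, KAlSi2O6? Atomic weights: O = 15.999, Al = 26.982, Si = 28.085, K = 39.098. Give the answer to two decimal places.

25.74 weight percent

Molar mass of KAlSi2O6: 1·39.098 + 1·26.982 + 2·28.085 + 6·15.999 = 218.244 g/mol.
Mass of Si per formula unit: 2 × 28.085 = 56.170 g.
Weight fraction Si = 56.170 / 218.244 = 0.2574.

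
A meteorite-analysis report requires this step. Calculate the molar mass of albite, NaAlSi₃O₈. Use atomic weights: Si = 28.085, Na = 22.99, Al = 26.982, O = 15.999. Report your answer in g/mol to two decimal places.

The formula mass is the sum 1·22.99 + 1·26.982 + 3·28.085 + 8·15.999.

262.22 g/mol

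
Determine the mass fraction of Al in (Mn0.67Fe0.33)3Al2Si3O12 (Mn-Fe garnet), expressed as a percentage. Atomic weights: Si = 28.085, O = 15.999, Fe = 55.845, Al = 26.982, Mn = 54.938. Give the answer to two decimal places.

10.88 weight percent

M((Mn0.67Fe0.33)3Al2Si3O12) = 495.919 g/mol.
Al contributes 2 × 26.982 = 53.964 g per mole.
53.964/495.919 = 0.1088 → 10.88%.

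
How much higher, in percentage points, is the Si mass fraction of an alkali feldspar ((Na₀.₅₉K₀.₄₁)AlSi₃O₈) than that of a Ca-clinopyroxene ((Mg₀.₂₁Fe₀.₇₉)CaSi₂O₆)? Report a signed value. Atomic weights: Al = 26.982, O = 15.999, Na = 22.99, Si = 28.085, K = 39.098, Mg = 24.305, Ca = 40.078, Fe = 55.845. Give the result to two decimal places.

8.08 percentage points

Si in (Na₀.₅₉K₀.₄₁)AlSi₃O₈: molar mass 268.823 g/mol; 3×28.085 = 84.255 g → 31.34 wt%.
Si in (Mg₀.₂₁Fe₀.₇₉)CaSi₂O₆: molar mass 241.464 g/mol; 2×28.085 = 56.170 g → 23.26 wt%.
Difference = 31.34 − 23.26 = 8.08 percentage points.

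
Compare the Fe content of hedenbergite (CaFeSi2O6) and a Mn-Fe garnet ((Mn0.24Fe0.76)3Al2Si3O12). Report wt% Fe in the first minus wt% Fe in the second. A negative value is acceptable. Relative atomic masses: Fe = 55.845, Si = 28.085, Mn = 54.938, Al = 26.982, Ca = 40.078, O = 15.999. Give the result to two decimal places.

-3.10 percentage points

M(CaFeSi2O6) = 248.087 g/mol, so wt% Fe = 55.845/248.087 × 100 = 22.51%.
M((Mn0.24Fe0.76)3Al2Si3O12) = 497.089 g/mol, so wt% Fe = 127.327/497.089 × 100 = 25.61%.
22.51 − 25.61 = -3.10 pp.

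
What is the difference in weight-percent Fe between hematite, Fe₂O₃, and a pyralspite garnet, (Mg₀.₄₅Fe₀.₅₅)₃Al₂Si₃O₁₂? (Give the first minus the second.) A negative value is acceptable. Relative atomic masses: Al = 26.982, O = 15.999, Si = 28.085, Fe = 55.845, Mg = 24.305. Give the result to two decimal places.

49.70 percentage points

First mineral: 111.690 g Fe in 159.687 g formula = 69.94 wt% Fe.
Second mineral: 92.144 g Fe in 455.163 g formula = 20.24 wt% Fe.
69.94% − 20.24% gives a difference of 49.70 percentage points.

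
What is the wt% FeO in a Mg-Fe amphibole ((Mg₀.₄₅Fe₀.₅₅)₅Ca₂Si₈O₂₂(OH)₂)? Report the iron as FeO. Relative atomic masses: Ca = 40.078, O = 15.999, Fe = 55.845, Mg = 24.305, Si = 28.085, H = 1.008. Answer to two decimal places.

Molar mass of (Mg₀.₄₅Fe₀.₅₅)₅Ca₂Si₈O₂₂(OH)₂ = 2.25·24.305 + 2.75·55.845 + 2·40.078 + 8·28.085 + 24·15.999 + 2·1.008 = 899.088 g/mol.
Each formula unit contains 2.75 Fe, equivalent to 2.75/1 = 2.7500 mol FeO.
M(FeO) = 1×55.845 + 1×15.999 = 71.844 g/mol.
Mass of FeO per formula unit = 2.7500 × 71.844 = 197.571 g.
FeO wt% = 197.571 / 899.088 × 100 = 21.97%.

21.97 wt%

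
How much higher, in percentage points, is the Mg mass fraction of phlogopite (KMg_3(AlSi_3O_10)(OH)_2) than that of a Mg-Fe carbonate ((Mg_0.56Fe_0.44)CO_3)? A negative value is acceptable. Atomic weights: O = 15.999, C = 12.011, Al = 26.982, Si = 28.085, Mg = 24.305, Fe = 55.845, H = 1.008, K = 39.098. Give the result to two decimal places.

M(KMg_3(AlSi_3O_10)(OH)_2) = 417.254 g/mol, so wt% Mg = 72.915/417.254 × 100 = 17.47%.
M((Mg_0.56Fe_0.44)CO_3) = 98.191 g/mol, so wt% Mg = 13.611/98.191 × 100 = 13.86%.
17.47 − 13.86 = 3.61 pp.

3.61 percentage points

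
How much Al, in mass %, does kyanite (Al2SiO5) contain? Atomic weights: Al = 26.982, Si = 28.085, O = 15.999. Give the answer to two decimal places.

Formula mass = 2*26.982 + 1*28.085 + 5*15.999 = 162.044 g/mol, of which 53.964 g is Al.
So Al makes up 53.964/162.044 = 0.3330 of the mass, i.e. 33.30%.

33.30 mass %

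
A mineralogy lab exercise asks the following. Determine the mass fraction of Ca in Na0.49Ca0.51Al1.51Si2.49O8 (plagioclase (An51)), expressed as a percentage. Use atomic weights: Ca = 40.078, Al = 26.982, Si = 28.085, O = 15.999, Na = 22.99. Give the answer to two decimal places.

Molar mass of Na0.49Ca0.51Al1.51Si2.49O8: 0.49·22.99 + 0.51·40.078 + 1.51·26.982 + 2.49·28.085 + 8·15.999 = 270.371 g/mol.
Mass of Ca per formula unit: 0.51 × 40.078 = 20.440 g.
Weight fraction Ca = 20.440 / 270.371 = 0.0756.

7.56 weight percent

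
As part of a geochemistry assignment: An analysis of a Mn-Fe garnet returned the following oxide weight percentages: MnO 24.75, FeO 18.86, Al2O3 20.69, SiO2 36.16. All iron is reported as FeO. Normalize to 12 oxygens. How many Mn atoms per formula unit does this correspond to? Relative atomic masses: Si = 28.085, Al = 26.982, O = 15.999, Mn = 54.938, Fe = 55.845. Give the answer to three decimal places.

24.75 wt% MnO ÷ 70.937 g/mol = 0.34890 mol, giving 0.34890 Mn and 0.34890 O.
18.86 wt% FeO ÷ 71.844 g/mol = 0.26251 mol, giving 0.26251 Fe and 0.26251 O.
20.69 wt% Al2O3 ÷ 101.961 g/mol = 0.20292 mol, giving 0.40584 Al and 0.60876 O.
36.16 wt% SiO2 ÷ 60.083 g/mol = 0.60183 mol, giving 0.60183 Si and 1.20366 O.
Oxygen sums to 2.42383; scaling by 12/2.42383 = 4.95084 puts the formula on 12 O.
Mn: 0.34890 × 4.95084 = 1.727 atoms per formula unit.

1.727 Mn apfu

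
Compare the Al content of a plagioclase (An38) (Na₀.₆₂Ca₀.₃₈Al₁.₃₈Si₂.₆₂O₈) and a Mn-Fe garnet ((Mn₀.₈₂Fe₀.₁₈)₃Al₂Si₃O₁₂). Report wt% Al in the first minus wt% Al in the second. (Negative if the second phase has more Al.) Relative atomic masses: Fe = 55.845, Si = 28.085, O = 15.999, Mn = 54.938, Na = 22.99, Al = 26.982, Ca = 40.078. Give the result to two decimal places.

Al in Na₀.₆₂Ca₀.₃₈Al₁.₃₈Si₂.₆₂O₈: molar mass 268.293 g/mol; 1.38×26.982 = 37.235 g → 13.88 wt%.
Al in (Mn₀.₈₂Fe₀.₁₈)₃Al₂Si₃O₁₂: molar mass 495.511 g/mol; 2×26.982 = 53.964 g → 10.89 wt%.
Difference = 13.88 − 10.89 = 2.99 percentage points.

2.99 percentage points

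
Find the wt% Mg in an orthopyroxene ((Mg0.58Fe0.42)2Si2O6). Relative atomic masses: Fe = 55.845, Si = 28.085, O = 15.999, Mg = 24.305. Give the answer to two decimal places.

Formula mass = 1.16·24.305 + 0.84·55.845 + 2·28.085 + 6·15.999 = 227.268 g/mol, of which 28.194 g is Mg.
So Mg makes up 28.194/227.268 = 0.1241 of the mass, i.e. 12.41%.

12.41 wt%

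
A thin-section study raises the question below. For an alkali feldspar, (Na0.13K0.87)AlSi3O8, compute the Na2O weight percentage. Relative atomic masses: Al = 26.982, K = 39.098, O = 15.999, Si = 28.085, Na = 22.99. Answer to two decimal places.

1.46 wt%

Molar mass of (Na0.13K0.87)AlSi3O8 = 0.13·22.99 + 0.87·39.098 + 1·26.982 + 3·28.085 + 8·15.999 = 276.233 g/mol.
Each formula unit contains 0.13 Na, equivalent to 0.13/2 = 0.0650 mol Na2O.
M(Na2O) = 2×22.99 + 1×15.999 = 61.979 g/mol.
Mass of Na2O per formula unit = 0.0650 × 61.979 = 4.029 g.
Na2O wt% = 4.029 / 276.233 × 100 = 1.46%.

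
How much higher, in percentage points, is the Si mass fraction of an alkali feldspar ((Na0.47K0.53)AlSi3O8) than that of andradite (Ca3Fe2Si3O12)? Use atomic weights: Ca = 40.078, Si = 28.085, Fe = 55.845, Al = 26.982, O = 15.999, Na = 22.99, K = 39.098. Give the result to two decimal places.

14.54 percentage points

First mineral: 84.255 g Si in 270.756 g formula = 31.12 wt% Si.
Second mineral: 84.255 g Si in 508.167 g formula = 16.58 wt% Si.
31.12% − 16.58% gives a difference of 14.54 percentage points.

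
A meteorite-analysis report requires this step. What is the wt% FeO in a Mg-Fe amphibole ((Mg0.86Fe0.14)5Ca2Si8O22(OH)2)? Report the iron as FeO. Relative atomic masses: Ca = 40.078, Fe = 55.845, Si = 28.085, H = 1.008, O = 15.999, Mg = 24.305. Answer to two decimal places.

Formula mass = 834.431 g/mol.
0.70 Fe → 0.7000 mol FeO per formula unit; M(FeO) = 71.844, so FeO mass = 50.291 g.
50.291/834.431 × 100 = 6.03 wt%.

6.03 wt%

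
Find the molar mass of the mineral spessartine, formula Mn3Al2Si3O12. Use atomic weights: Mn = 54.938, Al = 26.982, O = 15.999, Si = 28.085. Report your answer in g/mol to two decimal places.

495.02 g/mol

Mn: 3 × 54.938 = 164.8140
Al: 2 × 26.982 = 53.9640
Si: 3 × 28.085 = 84.2550
O: 12 × 15.999 = 191.9880
Summing the contributions gives the formula mass.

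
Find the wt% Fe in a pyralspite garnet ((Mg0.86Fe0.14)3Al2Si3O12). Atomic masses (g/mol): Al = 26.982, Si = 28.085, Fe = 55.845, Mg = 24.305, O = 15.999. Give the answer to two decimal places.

M((Mg0.86Fe0.14)3Al2Si3O12) = 416.369 g/mol.
Fe contributes 0.42 × 55.845 = 23.455 g per mole.
23.455/416.369 = 0.0563 → 5.63%.

5.63 mass %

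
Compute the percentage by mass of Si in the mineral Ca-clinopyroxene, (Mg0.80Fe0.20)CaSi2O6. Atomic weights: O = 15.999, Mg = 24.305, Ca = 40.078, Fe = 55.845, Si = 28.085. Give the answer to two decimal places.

25.20 weight percent

M((Mg0.80Fe0.20)CaSi2O6) = 222.855 g/mol.
Si contributes 2 × 28.085 = 56.170 g per mole.
56.170/222.855 = 0.2520 → 25.20%.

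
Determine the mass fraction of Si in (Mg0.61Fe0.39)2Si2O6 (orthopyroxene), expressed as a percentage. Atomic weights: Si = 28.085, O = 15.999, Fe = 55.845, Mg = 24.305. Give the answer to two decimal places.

Molar mass of (Mg0.61Fe0.39)2Si2O6: 1.22*24.305 + 0.78*55.845 + 2*28.085 + 6*15.999 = 225.375 g/mol.
Mass of Si per formula unit: 2 × 28.085 = 56.170 g.
Weight fraction Si = 56.170 / 225.375 = 0.2492.

24.92 mass %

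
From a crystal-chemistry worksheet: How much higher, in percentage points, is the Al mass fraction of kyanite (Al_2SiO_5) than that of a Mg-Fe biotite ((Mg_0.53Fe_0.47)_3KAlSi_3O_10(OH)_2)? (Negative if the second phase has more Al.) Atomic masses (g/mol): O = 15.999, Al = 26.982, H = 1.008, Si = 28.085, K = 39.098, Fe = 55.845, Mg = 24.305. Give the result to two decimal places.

27.46 percentage points

First mineral: 53.964 g Al in 162.044 g formula = 33.30 wt% Al.
Second mineral: 26.982 g Al in 461.725 g formula = 5.84 wt% Al.
33.30% − 5.84% gives a difference of 27.46 percentage points.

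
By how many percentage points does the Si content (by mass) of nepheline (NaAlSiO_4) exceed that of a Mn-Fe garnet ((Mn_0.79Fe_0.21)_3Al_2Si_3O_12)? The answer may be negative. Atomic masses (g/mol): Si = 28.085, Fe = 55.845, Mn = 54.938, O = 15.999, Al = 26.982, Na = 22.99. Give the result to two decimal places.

M(NaAlSiO_4) = 142.053 g/mol, so wt% Si = 28.085/142.053 × 100 = 19.77%.
M((Mn_0.79Fe_0.21)_3Al_2Si_3O_12) = 495.592 g/mol, so wt% Si = 84.255/495.592 × 100 = 17.00%.
19.77 − 17.00 = 2.77 pp.

2.77 percentage points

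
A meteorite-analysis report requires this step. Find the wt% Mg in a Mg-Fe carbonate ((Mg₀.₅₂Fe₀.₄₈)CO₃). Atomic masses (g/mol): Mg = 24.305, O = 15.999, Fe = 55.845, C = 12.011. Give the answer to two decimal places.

Formula mass = 0.52×24.305 + 0.48×55.845 + 1×12.011 + 3×15.999 = 99.452 g/mol, of which 12.639 g is Mg.
So Mg makes up 12.639/99.452 = 0.1271 of the mass, i.e. 12.71%.

12.71 mass %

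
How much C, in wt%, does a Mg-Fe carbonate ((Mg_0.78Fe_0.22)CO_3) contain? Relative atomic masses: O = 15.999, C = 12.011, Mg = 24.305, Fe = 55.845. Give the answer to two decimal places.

Molar mass of (Mg_0.78Fe_0.22)CO_3: 0.78*24.305 + 0.22*55.845 + 1*12.011 + 3*15.999 = 91.252 g/mol.
Mass of C per formula unit: 1 × 12.011 = 12.011 g.
Weight fraction C = 12.011 / 91.252 = 0.1316.

13.16 wt%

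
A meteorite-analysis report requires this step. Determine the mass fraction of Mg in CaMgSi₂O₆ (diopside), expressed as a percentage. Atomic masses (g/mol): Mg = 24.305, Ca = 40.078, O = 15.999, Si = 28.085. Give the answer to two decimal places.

M(CaMgSi₂O₆) = 216.547 g/mol.
Mg contributes 1 × 24.305 = 24.305 g per mole.
24.305/216.547 = 0.1122 → 11.22%.

11.22 mass %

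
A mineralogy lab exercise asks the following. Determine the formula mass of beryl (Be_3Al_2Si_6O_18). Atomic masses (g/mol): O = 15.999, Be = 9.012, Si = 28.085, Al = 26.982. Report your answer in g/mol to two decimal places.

The formula mass is the sum 3(9.012) + 2(26.982) + 6(28.085) + 18(15.999).

537.49 g/mol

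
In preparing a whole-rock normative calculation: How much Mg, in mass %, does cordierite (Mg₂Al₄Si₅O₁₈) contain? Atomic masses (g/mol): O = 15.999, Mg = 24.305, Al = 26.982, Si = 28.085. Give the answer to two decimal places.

Formula mass = 2*24.305 + 4*26.982 + 5*28.085 + 18*15.999 = 584.945 g/mol, of which 48.610 g is Mg.
So Mg makes up 48.610/584.945 = 0.0831 of the mass, i.e. 8.31%.

8.31 mass %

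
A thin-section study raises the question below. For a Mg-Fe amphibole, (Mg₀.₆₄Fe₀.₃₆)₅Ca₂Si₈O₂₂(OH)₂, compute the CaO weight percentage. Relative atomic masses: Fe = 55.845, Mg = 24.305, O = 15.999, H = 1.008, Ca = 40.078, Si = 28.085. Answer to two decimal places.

Molar mass of (Mg₀.₆₄Fe₀.₃₆)₅Ca₂Si₈O₂₂(OH)₂ = 3.20*24.305 + 1.80*55.845 + 2*40.078 + 8*28.085 + 24*15.999 + 2*1.008 = 869.125 g/mol.
Each formula unit contains 2 Ca, equivalent to 2/1 = 2.0000 mol CaO.
M(CaO) = 1×40.078 + 1×15.999 = 56.077 g/mol.
Mass of CaO per formula unit = 2.0000 × 56.077 = 112.154 g.
CaO wt% = 112.154 / 869.125 × 100 = 12.90%.

12.90 wt%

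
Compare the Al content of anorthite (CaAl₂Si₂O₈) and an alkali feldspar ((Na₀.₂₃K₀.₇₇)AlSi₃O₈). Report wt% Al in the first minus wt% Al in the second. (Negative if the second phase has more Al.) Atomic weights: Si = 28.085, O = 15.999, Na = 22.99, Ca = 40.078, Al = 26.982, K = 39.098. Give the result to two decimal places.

M(CaAl₂Si₂O₈) = 278.204 g/mol, so wt% Al = 53.964/278.204 × 100 = 19.40%.
M((Na₀.₂₃K₀.₇₇)AlSi₃O₈) = 274.622 g/mol, so wt% Al = 26.982/274.622 × 100 = 9.83%.
19.40 − 9.83 = 9.57 pp.

9.57 percentage points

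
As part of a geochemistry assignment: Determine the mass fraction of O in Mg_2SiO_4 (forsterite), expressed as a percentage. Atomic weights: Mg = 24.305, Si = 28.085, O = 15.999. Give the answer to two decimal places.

M(Mg_2SiO_4) = 140.691 g/mol.
O contributes 4 × 15.999 = 63.996 g per mole.
63.996/140.691 = 0.4549 → 45.49%.

45.49 wt%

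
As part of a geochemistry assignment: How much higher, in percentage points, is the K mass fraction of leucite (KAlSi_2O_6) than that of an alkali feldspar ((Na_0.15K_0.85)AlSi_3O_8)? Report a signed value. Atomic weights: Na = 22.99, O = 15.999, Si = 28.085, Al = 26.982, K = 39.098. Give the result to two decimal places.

K in KAlSi_2O_6: molar mass 218.244 g/mol; 1×39.098 = 39.098 g → 17.91 wt%.
K in (Na_0.15K_0.85)AlSi_3O_8: molar mass 275.911 g/mol; 0.85×39.098 = 33.233 g → 12.04 wt%.
Difference = 17.91 − 12.04 = 5.87 percentage points.

5.87 percentage points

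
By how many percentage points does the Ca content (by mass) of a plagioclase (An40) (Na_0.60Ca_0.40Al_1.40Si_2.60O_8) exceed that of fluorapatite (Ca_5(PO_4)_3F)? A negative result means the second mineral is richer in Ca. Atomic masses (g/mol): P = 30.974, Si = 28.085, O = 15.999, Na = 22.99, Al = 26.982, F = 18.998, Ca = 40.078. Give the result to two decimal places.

-33.77 percentage points

M(Na_0.60Ca_0.40Al_1.40Si_2.60O_8) = 268.613 g/mol, so wt% Ca = 16.031/268.613 × 100 = 5.97%.
M(Ca_5(PO_4)_3F) = 504.298 g/mol, so wt% Ca = 200.390/504.298 × 100 = 39.74%.
5.97 − 39.74 = -33.77 pp.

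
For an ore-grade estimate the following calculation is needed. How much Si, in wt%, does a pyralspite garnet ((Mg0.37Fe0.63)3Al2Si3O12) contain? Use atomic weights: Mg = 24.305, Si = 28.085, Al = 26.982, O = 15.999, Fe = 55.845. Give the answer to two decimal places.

Molar mass of (Mg0.37Fe0.63)3Al2Si3O12: 1.11×24.305 + 1.89×55.845 + 2×26.982 + 3×28.085 + 12×15.999 = 462.733 g/mol.
Mass of Si per formula unit: 3 × 28.085 = 84.255 g.
Weight fraction Si = 84.255 / 462.733 = 0.1821.

18.21 wt%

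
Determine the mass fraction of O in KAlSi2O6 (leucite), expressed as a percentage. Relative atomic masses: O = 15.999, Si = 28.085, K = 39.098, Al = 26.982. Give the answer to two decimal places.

43.98 weight percent

M(KAlSi2O6) = 218.244 g/mol.
O contributes 6 × 15.999 = 95.994 g per mole.
95.994/218.244 = 0.4398 → 43.98%.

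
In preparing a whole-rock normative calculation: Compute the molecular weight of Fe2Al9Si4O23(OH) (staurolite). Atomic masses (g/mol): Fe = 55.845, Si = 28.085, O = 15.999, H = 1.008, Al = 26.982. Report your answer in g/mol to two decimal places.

851.85 g/mol

M = 2*55.845 + 9*26.982 + 4*28.085 + 24*15.999 + 1*1.008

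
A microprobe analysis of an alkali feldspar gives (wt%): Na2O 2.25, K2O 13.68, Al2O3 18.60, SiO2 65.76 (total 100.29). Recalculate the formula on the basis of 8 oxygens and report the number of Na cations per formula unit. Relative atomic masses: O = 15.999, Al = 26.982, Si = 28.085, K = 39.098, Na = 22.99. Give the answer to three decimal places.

0.199 Na apfu

Na2O (M=61.979): mol = 0.03630; Na = 0.07260, O = 0.03630.
K2O (M=94.195): mol = 0.14523; K = 0.29046, O = 0.14523.
Al2O3 (M=101.961): mol = 0.18242; Al = 0.36484, O = 0.54726.
SiO2 (M=60.083): mol = 1.09449; Si = 1.09449, O = 2.18898.
ΣO = 2.91777; factor = 8/ΣO = 2.74182.
Na apfu = 0.07260 × 2.74182 = 0.199.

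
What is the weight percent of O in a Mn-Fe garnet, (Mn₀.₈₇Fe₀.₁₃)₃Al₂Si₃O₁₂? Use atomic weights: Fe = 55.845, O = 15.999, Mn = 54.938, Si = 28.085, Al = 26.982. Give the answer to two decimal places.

M((Mn₀.₈₇Fe₀.₁₃)₃Al₂Si₃O₁₂) = 495.375 g/mol.
O contributes 12 × 15.999 = 191.988 g per mole.
191.988/495.375 = 0.3876 → 38.76%.

38.76 weight percent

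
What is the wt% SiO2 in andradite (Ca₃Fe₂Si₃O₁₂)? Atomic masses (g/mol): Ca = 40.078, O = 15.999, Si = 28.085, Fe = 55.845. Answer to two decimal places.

35.47 wt%

M(Ca₃Fe₂Si₃O₁₂) = 508.167 g/mol; M(SiO2) = 60.083 g/mol.
Moles SiO2 per formula unit = 3 Si ÷ 1 = 3.0000.
SiO2 fraction = (3.0000 × 60.083) / 508.167 = 180.249/508.167 = 0.3547.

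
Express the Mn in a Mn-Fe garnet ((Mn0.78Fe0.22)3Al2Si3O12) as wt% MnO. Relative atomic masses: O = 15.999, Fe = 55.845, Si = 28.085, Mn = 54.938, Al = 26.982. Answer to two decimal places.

Formula mass = 495.620 g/mol.
2.34 Mn → 2.3400 mol MnO per formula unit; M(MnO) = 70.937, so MnO mass = 165.993 g.
165.993/495.620 × 100 = 33.49 wt%.

33.49 wt%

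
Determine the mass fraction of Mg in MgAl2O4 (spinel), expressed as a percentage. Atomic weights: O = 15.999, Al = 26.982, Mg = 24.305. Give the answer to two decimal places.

17.08 mass %

M(MgAl2O4) = 142.265 g/mol.
Mg contributes 1 × 24.305 = 24.305 g per mole.
24.305/142.265 = 0.1708 → 17.08%.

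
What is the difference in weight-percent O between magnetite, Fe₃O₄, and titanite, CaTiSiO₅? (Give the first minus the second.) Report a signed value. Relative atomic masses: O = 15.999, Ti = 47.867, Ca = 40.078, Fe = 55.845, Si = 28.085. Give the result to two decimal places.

O in Fe₃O₄: molar mass 231.531 g/mol; 4×15.999 = 63.996 g → 27.64 wt%.
O in CaTiSiO₅: molar mass 196.025 g/mol; 5×15.999 = 79.995 g → 40.81 wt%.
Difference = 27.64 − 40.81 = -13.17 percentage points.

-13.17 percentage points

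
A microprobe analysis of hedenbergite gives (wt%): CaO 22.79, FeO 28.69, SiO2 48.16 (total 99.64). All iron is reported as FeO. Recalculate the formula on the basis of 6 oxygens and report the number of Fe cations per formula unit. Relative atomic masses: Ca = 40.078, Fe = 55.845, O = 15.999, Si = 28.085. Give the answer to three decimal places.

0.995 Fe apfu

CaO (M=56.077): mol = 0.40641; Ca = 0.40641, O = 0.40641.
FeO (M=71.844): mol = 0.39934; Fe = 0.39934, O = 0.39934.
SiO2 (M=60.083): mol = 0.80156; Si = 0.80156, O = 1.60312.
ΣO = 2.40887; factor = 6/ΣO = 2.49079.
Fe apfu = 0.39934 × 2.49079 = 0.995.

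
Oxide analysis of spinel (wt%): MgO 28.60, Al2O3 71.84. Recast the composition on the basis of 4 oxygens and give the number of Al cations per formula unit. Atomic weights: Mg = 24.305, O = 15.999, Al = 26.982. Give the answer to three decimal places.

1.996 Al apfu

28.60 wt% MgO ÷ 40.304 g/mol = 0.70961 mol, giving 0.70961 Mg and 0.70961 O.
71.84 wt% Al2O3 ÷ 101.961 g/mol = 0.70458 mol, giving 1.40916 Al and 2.11374 O.
Oxygen sums to 2.82335; scaling by 4/2.82335 = 1.41676 puts the formula on 4 O.
Al: 1.40916 × 1.41676 = 1.996 atoms per formula unit.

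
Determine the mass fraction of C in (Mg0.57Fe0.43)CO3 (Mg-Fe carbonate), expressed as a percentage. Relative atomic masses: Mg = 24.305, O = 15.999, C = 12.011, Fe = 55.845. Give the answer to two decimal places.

Molar mass of (Mg0.57Fe0.43)CO3: 0.57*24.305 + 0.43*55.845 + 1*12.011 + 3*15.999 = 97.875 g/mol.
Mass of C per formula unit: 1 × 12.011 = 12.011 g.
Weight fraction C = 12.011 / 97.875 = 0.1227.

12.27 weight percent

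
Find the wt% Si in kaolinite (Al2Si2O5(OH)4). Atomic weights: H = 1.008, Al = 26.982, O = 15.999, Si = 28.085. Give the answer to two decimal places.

M(Al2Si2O5(OH)4) = 258.157 g/mol.
Si contributes 2 × 28.085 = 56.170 g per mole.
56.170/258.157 = 0.2176 → 21.76%.

21.76 wt%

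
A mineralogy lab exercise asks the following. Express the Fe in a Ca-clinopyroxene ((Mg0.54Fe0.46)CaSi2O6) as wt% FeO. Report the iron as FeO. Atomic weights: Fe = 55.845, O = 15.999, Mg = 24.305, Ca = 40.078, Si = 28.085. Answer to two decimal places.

14.30 wt%

M((Mg0.54Fe0.46)CaSi2O6) = 231.055 g/mol; M(FeO) = 71.844 g/mol.
Moles FeO per formula unit = 0.46 Fe ÷ 1 = 0.4600.
FeO fraction = (0.4600 × 71.844) / 231.055 = 33.048/231.055 = 0.1430.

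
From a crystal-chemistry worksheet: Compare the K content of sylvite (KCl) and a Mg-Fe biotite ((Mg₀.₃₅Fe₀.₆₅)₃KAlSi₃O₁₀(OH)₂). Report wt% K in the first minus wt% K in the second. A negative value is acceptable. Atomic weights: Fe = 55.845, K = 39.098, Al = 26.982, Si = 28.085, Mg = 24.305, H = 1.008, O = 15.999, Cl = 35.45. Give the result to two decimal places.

44.28 percentage points

K in KCl: molar mass 74.548 g/mol; 1×39.098 = 39.098 g → 52.45 wt%.
K in (Mg₀.₃₅Fe₀.₆₅)₃KAlSi₃O₁₀(OH)₂: molar mass 478.757 g/mol; 1×39.098 = 39.098 g → 8.17 wt%.
Difference = 52.45 − 8.17 = 44.28 percentage points.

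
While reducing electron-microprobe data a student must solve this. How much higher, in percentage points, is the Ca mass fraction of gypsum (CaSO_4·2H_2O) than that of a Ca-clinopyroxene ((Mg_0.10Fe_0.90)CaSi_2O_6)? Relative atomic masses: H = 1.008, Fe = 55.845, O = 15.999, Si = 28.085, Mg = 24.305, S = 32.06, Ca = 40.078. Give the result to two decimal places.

6.92 percentage points

First mineral: 40.078 g Ca in 172.164 g formula = 23.28 wt% Ca.
Second mineral: 40.078 g Ca in 244.933 g formula = 16.36 wt% Ca.
23.28% − 16.36% gives a difference of 6.92 percentage points.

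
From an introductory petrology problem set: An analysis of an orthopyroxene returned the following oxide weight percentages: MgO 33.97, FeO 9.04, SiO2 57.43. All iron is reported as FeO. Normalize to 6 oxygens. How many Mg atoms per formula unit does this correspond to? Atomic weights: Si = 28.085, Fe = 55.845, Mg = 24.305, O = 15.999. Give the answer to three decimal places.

MgO: 33.97/40.304 = 0.84284 mol → 0.84284 mol Mg, 0.84284 mol O.
FeO: 9.04/71.844 = 0.12583 mol → 0.12583 mol Fe, 0.12583 mol O.
SiO2: 57.43/60.083 = 0.95584 mol → 0.95584 mol Si, 1.91168 mol O.
Total oxygen = 2.88035 mol. Normalization factor = 6/2.88035 = 2.08308.
Mg per 6 O = 0.84284 × 2.08308 = 1.756.

1.756 Mg apfu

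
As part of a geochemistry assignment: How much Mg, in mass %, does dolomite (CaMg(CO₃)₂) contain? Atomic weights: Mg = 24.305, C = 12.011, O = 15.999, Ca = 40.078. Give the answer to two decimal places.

13.18 mass %

M(CaMg(CO₃)₂) = 184.399 g/mol.
Mg contributes 1 × 24.305 = 24.305 g per mole.
24.305/184.399 = 0.1318 → 13.18%.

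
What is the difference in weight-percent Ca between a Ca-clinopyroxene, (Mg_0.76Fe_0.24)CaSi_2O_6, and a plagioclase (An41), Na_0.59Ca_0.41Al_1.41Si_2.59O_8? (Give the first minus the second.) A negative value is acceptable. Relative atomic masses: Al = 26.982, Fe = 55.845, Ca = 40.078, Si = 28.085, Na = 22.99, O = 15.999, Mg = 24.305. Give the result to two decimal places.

First mineral: 40.078 g Ca in 224.117 g formula = 17.88 wt% Ca.
Second mineral: 16.432 g Ca in 268.773 g formula = 6.11 wt% Ca.
17.88% − 6.11% gives a difference of 11.77 percentage points.

11.77 percentage points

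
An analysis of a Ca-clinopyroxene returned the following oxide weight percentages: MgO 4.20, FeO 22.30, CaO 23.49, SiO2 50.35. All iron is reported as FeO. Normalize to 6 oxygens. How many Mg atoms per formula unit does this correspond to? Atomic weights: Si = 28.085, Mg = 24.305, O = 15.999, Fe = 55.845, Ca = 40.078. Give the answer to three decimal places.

0.249 Mg apfu

MgO: 4.20/40.304 = 0.10421 mol → 0.10421 mol Mg, 0.10421 mol O.
FeO: 22.30/71.844 = 0.31039 mol → 0.31039 mol Fe, 0.31039 mol O.
CaO: 23.49/56.077 = 0.41889 mol → 0.41889 mol Ca, 0.41889 mol O.
SiO2: 50.35/60.083 = 0.83801 mol → 0.83801 mol Si, 1.67602 mol O.
Total oxygen = 2.50951 mol. Normalization factor = 6/2.50951 = 2.39090.
Mg per 6 O = 0.10421 × 2.39090 = 0.249.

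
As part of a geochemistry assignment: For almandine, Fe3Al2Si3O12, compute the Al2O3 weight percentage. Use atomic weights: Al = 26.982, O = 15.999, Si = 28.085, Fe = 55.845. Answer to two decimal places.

M(Fe3Al2Si3O12) = 497.742 g/mol; M(Al2O3) = 101.961 g/mol.
Moles Al2O3 per formula unit = 2 Al ÷ 2 = 1.0000.
Al2O3 fraction = (1.0000 × 101.961) / 497.742 = 101.961/497.742 = 0.2048.

20.48 wt%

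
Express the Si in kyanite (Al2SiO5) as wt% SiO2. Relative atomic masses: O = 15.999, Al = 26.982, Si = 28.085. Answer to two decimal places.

M(Al2SiO5) = 162.044 g/mol; M(SiO2) = 60.083 g/mol.
Moles SiO2 per formula unit = 1 Si ÷ 1 = 1.0000.
SiO2 fraction = (1.0000 × 60.083) / 162.044 = 60.083/162.044 = 0.3708.

37.08 wt%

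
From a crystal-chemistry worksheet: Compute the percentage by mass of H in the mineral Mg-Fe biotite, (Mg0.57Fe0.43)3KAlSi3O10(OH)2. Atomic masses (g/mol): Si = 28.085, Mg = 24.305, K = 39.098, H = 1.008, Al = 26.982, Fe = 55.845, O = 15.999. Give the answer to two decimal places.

0.44 mass %

Formula mass = 1.71*24.305 + 1.29*55.845 + 1*39.098 + 1*26.982 + 3*28.085 + 12*15.999 + 2*1.008 = 457.941 g/mol, of which 2.016 g is H.
So H makes up 2.016/457.941 = 0.0044 of the mass, i.e. 0.44%.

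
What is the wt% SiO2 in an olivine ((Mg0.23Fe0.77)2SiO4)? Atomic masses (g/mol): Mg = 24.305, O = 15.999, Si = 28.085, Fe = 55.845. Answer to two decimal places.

M((Mg0.23Fe0.77)2SiO4) = 189.263 g/mol; M(SiO2) = 60.083 g/mol.
Moles SiO2 per formula unit = 1 Si ÷ 1 = 1.0000.
SiO2 fraction = (1.0000 × 60.083) / 189.263 = 60.083/189.263 = 0.3175.

31.75 wt%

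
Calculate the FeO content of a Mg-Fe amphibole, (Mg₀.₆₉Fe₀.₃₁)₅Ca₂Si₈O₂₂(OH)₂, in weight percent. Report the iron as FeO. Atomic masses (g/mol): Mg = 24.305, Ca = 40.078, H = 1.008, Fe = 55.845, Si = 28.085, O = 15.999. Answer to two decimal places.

12.93 wt%

Formula mass = 861.240 g/mol.
1.55 Fe → 1.5500 mol FeO per formula unit; M(FeO) = 71.844, so FeO mass = 111.358 g.
111.358/861.240 × 100 = 12.93 wt%.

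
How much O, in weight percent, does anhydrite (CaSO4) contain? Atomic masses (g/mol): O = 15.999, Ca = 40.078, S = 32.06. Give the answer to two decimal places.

Molar mass of CaSO4: 1×40.078 + 1×32.06 + 4×15.999 = 136.134 g/mol.
Mass of O per formula unit: 4 × 15.999 = 63.996 g.
Weight fraction O = 63.996 / 136.134 = 0.4701.

47.01 weight percent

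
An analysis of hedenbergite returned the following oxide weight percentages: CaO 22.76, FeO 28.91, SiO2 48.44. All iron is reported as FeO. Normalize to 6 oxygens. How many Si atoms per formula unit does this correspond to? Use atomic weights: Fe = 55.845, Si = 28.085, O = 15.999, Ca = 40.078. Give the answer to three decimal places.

CaO: 22.76/56.077 = 0.40587 mol → 0.40587 mol Ca, 0.40587 mol O.
FeO: 28.91/71.844 = 0.40240 mol → 0.40240 mol Fe, 0.40240 mol O.
SiO2: 48.44/60.083 = 0.80622 mol → 0.80622 mol Si, 1.61244 mol O.
Total oxygen = 2.42071 mol. Normalization factor = 6/2.42071 = 2.47861.
Si per 6 O = 0.80622 × 2.47861 = 1.998.

1.998 Si apfu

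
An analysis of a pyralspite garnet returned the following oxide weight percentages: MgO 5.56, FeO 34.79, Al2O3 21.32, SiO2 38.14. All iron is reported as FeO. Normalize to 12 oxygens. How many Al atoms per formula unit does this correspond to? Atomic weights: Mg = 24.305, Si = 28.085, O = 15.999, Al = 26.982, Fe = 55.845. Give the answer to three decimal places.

5.56 wt% MgO ÷ 40.304 g/mol = 0.13795 mol, giving 0.13795 Mg and 0.13795 O.
34.79 wt% FeO ÷ 71.844 g/mol = 0.48424 mol, giving 0.48424 Fe and 0.48424 O.
21.32 wt% Al2O3 ÷ 101.961 g/mol = 0.20910 mol, giving 0.41820 Al and 0.62730 O.
38.14 wt% SiO2 ÷ 60.083 g/mol = 0.63479 mol, giving 0.63479 Si and 1.26958 O.
Oxygen sums to 2.51907; scaling by 12/2.51907 = 4.76366 puts the formula on 12 O.
Al: 0.41820 × 4.76366 = 1.992 atoms per formula unit.

1.992 Al apfu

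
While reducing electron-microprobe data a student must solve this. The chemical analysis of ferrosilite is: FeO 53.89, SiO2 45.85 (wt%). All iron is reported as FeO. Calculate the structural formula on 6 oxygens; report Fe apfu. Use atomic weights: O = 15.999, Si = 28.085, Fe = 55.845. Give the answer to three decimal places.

FeO: 53.89/71.844 = 0.75010 mol → 0.75010 mol Fe, 0.75010 mol O.
SiO2: 45.85/60.083 = 0.76311 mol → 0.76311 mol Si, 1.52622 mol O.
Total oxygen = 2.27632 mol. Normalization factor = 6/2.27632 = 2.63583.
Fe per 6 O = 0.75010 × 2.63583 = 1.977.

1.977 Fe apfu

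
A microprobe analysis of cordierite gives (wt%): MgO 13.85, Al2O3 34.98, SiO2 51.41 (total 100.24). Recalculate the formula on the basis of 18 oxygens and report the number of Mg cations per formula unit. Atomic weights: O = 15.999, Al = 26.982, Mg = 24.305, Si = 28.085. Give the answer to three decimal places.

2.006 Mg apfu

13.85 wt% MgO ÷ 40.304 g/mol = 0.34364 mol, giving 0.34364 Mg and 0.34364 O.
34.98 wt% Al2O3 ÷ 101.961 g/mol = 0.34307 mol, giving 0.68614 Al and 1.02921 O.
51.41 wt% SiO2 ÷ 60.083 g/mol = 0.85565 mol, giving 0.85565 Si and 1.71130 O.
Oxygen sums to 3.08415; scaling by 18/3.08415 = 5.83629 puts the formula on 18 O.
Mg: 0.34364 × 5.83629 = 2.006 atoms per formula unit.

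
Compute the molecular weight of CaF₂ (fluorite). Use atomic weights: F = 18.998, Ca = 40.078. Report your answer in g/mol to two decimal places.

78.07 g/mol

Ca: 1 × 40.078 = 40.0780
F: 2 × 18.998 = 37.9960
Summing the contributions gives the formula mass.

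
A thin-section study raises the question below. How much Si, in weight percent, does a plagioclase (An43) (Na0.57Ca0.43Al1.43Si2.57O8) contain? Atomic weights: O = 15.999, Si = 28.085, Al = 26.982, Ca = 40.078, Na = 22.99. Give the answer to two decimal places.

M(Na0.57Ca0.43Al1.43Si2.57O8) = 269.093 g/mol.
Si contributes 2.57 × 28.085 = 72.178 g per mole.
72.178/269.093 = 0.2682 → 26.82%.

26.82 weight percent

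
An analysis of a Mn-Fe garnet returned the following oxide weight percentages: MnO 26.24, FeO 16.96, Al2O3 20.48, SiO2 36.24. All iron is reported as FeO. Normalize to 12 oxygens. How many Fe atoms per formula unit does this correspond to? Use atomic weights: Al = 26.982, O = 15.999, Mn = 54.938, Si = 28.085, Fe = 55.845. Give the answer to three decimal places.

MnO: 26.24/70.937 = 0.36991 mol → 0.36991 mol Mn, 0.36991 mol O.
FeO: 16.96/71.844 = 0.23607 mol → 0.23607 mol Fe, 0.23607 mol O.
Al2O3: 20.48/101.961 = 0.20086 mol → 0.40172 mol Al, 0.60258 mol O.
SiO2: 36.24/60.083 = 0.60317 mol → 0.60317 mol Si, 1.20634 mol O.
Total oxygen = 2.41490 mol. Normalization factor = 12/2.41490 = 4.96915.
Fe per 12 O = 0.23607 × 4.96915 = 1.173.

1.173 Fe apfu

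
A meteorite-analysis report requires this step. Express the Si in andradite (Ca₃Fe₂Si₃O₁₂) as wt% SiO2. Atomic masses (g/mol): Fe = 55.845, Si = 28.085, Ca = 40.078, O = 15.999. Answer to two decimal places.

35.47 wt%

Formula mass = 508.167 g/mol.
3 Si → 3.0000 mol SiO2 per formula unit; M(SiO2) = 60.083, so SiO2 mass = 180.249 g.
180.249/508.167 × 100 = 35.47 wt%.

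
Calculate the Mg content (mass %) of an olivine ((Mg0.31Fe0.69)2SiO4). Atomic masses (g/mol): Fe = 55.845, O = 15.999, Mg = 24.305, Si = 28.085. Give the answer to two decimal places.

8.18 mass %

M((Mg0.31Fe0.69)2SiO4) = 184.216 g/mol.
Mg contributes 0.62 × 24.305 = 15.069 g per mole.
15.069/184.216 = 0.0818 → 8.18%.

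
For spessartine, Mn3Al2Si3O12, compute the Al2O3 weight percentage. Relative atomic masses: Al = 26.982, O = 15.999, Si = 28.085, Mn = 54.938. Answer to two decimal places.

Formula mass = 495.021 g/mol.
2 Al → 1.0000 mol Al2O3 per formula unit; M(Al2O3) = 101.961, so Al2O3 mass = 101.961 g.
101.961/495.021 × 100 = 20.60 wt%.

20.60 wt%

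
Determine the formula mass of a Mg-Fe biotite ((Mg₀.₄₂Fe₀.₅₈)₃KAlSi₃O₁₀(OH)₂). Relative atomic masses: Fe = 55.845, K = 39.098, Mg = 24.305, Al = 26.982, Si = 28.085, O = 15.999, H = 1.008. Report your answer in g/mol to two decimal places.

472.13 g/mol

M = 1.26×24.305 + 1.74×55.845 + 1×39.098 + 1×26.982 + 3×28.085 + 12×15.999 + 2×1.008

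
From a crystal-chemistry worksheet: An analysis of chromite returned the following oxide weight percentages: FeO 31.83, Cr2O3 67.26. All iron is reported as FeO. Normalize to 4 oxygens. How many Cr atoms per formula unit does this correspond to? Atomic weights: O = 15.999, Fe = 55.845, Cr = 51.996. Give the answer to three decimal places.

1.999 Cr apfu

31.83 wt% FeO ÷ 71.844 g/mol = 0.44304 mol, giving 0.44304 Fe and 0.44304 O.
67.26 wt% Cr2O3 ÷ 151.989 g/mol = 0.44253 mol, giving 0.88506 Cr and 1.32759 O.
Oxygen sums to 1.77063; scaling by 4/1.77063 = 2.25908 puts the formula on 4 O.
Cr: 0.88506 × 2.25908 = 1.999 atoms per formula unit.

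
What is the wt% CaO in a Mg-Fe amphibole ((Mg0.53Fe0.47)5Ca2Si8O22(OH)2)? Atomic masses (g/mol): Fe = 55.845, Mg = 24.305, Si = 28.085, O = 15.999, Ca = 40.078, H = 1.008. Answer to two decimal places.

M((Mg0.53Fe0.47)5Ca2Si8O22(OH)2) = 886.472 g/mol; M(CaO) = 56.077 g/mol.
Moles CaO per formula unit = 2 Ca ÷ 1 = 2.0000.
CaO fraction = (2.0000 × 56.077) / 886.472 = 112.154/886.472 = 0.1265.

12.65 wt%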